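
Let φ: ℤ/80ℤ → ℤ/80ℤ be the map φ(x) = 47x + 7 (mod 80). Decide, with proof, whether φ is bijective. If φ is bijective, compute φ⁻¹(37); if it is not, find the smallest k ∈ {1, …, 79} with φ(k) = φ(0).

50

Recall that φ is injective if φ(x_1) = φ(x_2) implies x_1 = x_2.
Suppose φ(x_1) = φ(x_2) in ℤ/80ℤ. Then 47x_1 + 7 ≡ 47x_2 + 7 (mod 80), therefore 47(x_1 − x_2) ≡ 0 (mod 80).
Since gcd(47, 80) = 1, 47 is invertible modulo 80, therefore x_1 − x_2 ≡ 0 (mod 80), i.e. x_1 = x_2.
We now compute 47⁻¹ mod 80 explicitly. Euclid's algorithm: 80 = 1·47 + 33, 47 = 1·33 + 14, 33 = 2·14 + 5, 14 = 2·5 + 4, 5 = 1·4 + 1; back-substituting gives 1 = 63·47 − 37·80, so 47⁻¹ ≡ 63 (mod 80).
For any y ∈ ℤ/80ℤ, x = 63(y − 7) mod 80 satisfies φ(x) = 47·63(y − 7) + 7 ≡ y (since 47·63 ≡ 1 mod 80). So every y has a preimage.
So φ is bijective.
Since φ is bijective, we find φ⁻¹(37): we need 47x ≡ 37 − 7 ≡ 30 (mod 80). Using 47⁻¹ = 63: x ≡ 63·30 = 1890 = 23·80 + 50, so x = 50.
Check: φ(50) = 47·50 + 7 = 2357 = 29·80 + 37 ≡ 37 (mod 80).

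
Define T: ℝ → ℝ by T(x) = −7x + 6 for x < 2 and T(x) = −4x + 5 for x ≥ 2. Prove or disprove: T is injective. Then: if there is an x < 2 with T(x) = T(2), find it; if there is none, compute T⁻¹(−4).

9/7

Both pieces are strictly decreasing (slopes −7 and −4), so each is injective on its own interval.
The left piece maps (−∞, 2) onto (−8, ∞); the right piece maps [2, ∞) onto (−∞, −3].
These images overlap. In particular T(2) = −3 (right piece), and solving −7x + 6 = −3 on the left piece gives x = 9/7 < 2.
So T(9/7) = T(2) with 9/7 ≠ 2, and T is not injective. This x = 9/7 is the requested value below 2.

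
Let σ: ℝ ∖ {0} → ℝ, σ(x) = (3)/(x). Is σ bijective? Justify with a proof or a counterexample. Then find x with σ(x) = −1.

-3

If σ(x) = 0, cross-multiplying gives 1(3) = 0(x), which simplifies to 3 = 0 — false.  So 0 has no preimage and σ is not surjective.
Hence σ is not bijective.
Solving σ(x) = −1: cross-multiplying gives 3 = −1(x), which rearranges to 1x = −3, so x = −3.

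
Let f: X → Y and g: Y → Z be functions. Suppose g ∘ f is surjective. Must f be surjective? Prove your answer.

No. Take X = {1}, Y = {1, 2}, Z = {1}, f(a) = 1 for every a ∈ X, and g(b) = 1 for every b ∈ Y.
Then g ∘ f is surjective onto {1}, but 2 ∈ Y has no preimage under f, so f is not surjective.

not surjective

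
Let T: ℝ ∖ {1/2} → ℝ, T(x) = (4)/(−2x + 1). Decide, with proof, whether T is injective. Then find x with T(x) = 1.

-3/2

Suppose T(s) = T(t). Cross-multiplying: (4)(−2t + 1) = (4)(−2s + 1).
Expanding both sides and cancelling the symmetric terms leaves 8·(s − t) = 0. Since 8 ≠ 0, s = t. So T is injective.
Solving T(x) = 1: cross-multiplying gives 4 = 1(−2x + 1), which rearranges to 2x = −3, so x = −3/2.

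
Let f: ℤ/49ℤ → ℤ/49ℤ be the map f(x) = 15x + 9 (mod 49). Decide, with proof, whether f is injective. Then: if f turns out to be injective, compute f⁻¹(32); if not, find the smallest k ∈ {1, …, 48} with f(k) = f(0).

Suppose f(x_1) = f(x_2) in ℤ/49ℤ. Then 15x_1 + 9 ≡ 15x_2 + 9 (mod 49), thus 15(x_1 − x_2) ≡ 0 (mod 49).
Since gcd(15, 49) = 1, 15 is invertible modulo 49, thus x_1 − x_2 ≡ 0 (mod 49), i.e. x_1 = x_2.
Therefore f is injective.
We now compute 15⁻¹ mod 49 explicitly. Euclid's algorithm: 49 = 3·15 + 4, 15 = 3·4 + 3, 4 = 1·3 + 1; back-substituting gives 1 = 36·15 − 11·49, so 15⁻¹ ≡ 36 (mod 49).
Since f is injective, we find f⁻¹(32): we need 15x ≡ 32 − 9 ≡ 23 (mod 49). Using 15⁻¹ = 36: x ≡ 36·23 = 828 = 16·49 + 44, so x = 44.
Check: f(44) = 15·44 + 9 = 669 = 13·49 + 32 ≡ 32 (mod 49).

44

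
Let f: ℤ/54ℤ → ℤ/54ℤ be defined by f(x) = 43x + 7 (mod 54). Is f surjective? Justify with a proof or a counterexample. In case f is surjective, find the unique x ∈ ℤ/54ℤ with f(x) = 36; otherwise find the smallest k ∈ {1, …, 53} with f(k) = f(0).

17

Since gcd(43, 54) = 1, 43 is invertible modulo 54. Euclid's algorithm: 54 = 1·43 + 11, 43 = 3·11 + 10, 11 = 1·10 + 1; back-substituting gives 1 = 49·43 − 39·54, so 43⁻¹ ≡ 49 (mod 54).
For any y ∈ ℤ/54ℤ, x = 49(y − 7) mod 54 satisfies f(x) = 43·49(y − 7) + 7 ≡ y (since 43·49 ≡ 1 mod 54). So every y has a preimage.
Hence f is surjective.
Since f is surjective, we compute f⁻¹(36): solve 43x + 7 ≡ 36 (mod 54), i.e. 43x ≡ 29 (mod 54).
Multiplying by 43⁻¹ = 49 gives x ≡ 49·29 = 1421 = 26·54 + 17 ≡ 17 (mod 54).
Check: f(17) = 43·17 + 7 = 738 = 13·54 + 36 ≡ 36 (mod 54).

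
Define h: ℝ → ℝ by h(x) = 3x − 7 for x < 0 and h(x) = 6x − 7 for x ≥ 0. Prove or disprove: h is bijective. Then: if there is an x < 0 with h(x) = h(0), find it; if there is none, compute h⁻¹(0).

7/6

Both pieces are strictly increasing (slopes 3 and 6), so each is injective on its own interval.
The left piece maps (−∞, 0) onto (−∞, −7); the right piece maps [0, ∞) onto [−7, ∞).
Since −7 = −7, the images partition ℝ: h is injective and surjective, hence bijective.
Because the two images are disjoint, no x < 0 has h(x) = h(0), so we compute h⁻¹(0): 0 lies in [−7, ∞), so solve 6x − 7 = 0: x = (0 + 7)/6 = 7/6.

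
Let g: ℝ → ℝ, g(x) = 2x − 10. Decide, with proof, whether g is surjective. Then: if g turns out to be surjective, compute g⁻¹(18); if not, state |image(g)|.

14

For any y ∈ ℝ, x = (y + 10)/2 satisfies g(x) = y.
So g is surjective.
Since g is surjective, we compute g⁻¹(18) = (18 + 10)/2 = 14.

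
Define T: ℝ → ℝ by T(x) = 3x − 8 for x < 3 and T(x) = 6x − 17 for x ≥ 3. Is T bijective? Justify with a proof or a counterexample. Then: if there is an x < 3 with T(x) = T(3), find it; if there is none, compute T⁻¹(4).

7/2

Both pieces are strictly increasing (slopes 3 and 6), so each is injective on its own interval.
The left piece maps (−∞, 3) onto (−∞, 1); the right piece maps [3, ∞) onto [1, ∞).
Since 1 = 1, the images partition ℝ: T is injective and surjective, hence bijective.
Because the two images are disjoint, no x < 3 has T(x) = T(3), so we compute T⁻¹(4): 4 lies in [1, ∞), so solve 6x − 17 = 4: x = (4 + 17)/6 = 7/2.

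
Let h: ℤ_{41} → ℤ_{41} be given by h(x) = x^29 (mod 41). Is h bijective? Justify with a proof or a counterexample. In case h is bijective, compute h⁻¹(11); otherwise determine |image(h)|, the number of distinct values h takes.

29

Since 41 is prime, the nonzero elements of ℤ_{41} form a cyclic group of order 40.
As gcd(29, 40) = 1, raising to the 29th power is a bijection on this group: if x_1^29 ≡ x_2^29 then (x_1x_2^{−1})^29 = 1, and the only element of order dividing gcd(29, 40) = 1 is 1, so x_1 = x_2.
With h(0) = 0 this makes h injective on all of ℤ_{41}, hence bijective (finite equal-size domain and codomain). In particular h is bijective.
Since h is bijective, we find the preimage of 11. The inverse of x ↦ x^29 on (ℤ_{41})^× is x ↦ x^29, because 29·29 = 841 = 21·40 + 1 ≡ 1 (mod 40) and x^{40} = 1 for x ≠ 0 (Fermat). So h⁻¹(11) = 11^29 mod 41.
Repeated squaring mod 41: 11^1 ≡ 11, 11^2 ≡ 11² = 121 ≡ 39, 11^4 ≡ 39² = 1521 ≡ 4, 11^8 ≡ 4² = 16, 11^16 ≡ 16² = 256 ≡ 10. Since 29 = 16 + 8 + 4 + 1, 11^29 ≡ 10·16·4·11: 10·16 = 160 ≡ 37, then 37·4 = 148 ≡ 25, then 25·11 = 275 ≡ 29. So 11^29 ≡ 29 (mod 41).
Hence h⁻¹(11) = 29.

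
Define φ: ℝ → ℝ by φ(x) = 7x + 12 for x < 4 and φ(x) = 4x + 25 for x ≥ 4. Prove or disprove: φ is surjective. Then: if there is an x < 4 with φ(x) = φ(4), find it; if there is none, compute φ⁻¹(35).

23/7

Both pieces are strictly increasing (slopes 7 and 4), so each is injective on its own interval.
The left piece maps (−∞, 4) onto (−∞, 40); the right piece maps [4, ∞) onto [41, ∞).
The union (−∞, 40) ∪ [41, ∞) omits the interval between 40 and 41; in particular 40 has no preimage. So φ is not surjective.
Because the two images are disjoint, no x < 4 has φ(x) = φ(4), so we compute φ⁻¹(35): 35 lies in (−∞, 40), so solve 7x + 12 = 35: x = (35 − 12)/7 = 23/7.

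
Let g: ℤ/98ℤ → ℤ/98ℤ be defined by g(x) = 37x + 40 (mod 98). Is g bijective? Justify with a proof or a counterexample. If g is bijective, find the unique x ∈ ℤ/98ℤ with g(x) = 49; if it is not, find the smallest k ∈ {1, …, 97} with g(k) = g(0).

Suppose g(u) = g(v) in ℤ/98ℤ. Then 37u + 40 ≡ 37v + 40 (mod 98), therefore 37(u − v) ≡ 0 (mod 98).
Since gcd(37, 98) = 1, 37 is invertible modulo 98, so u − v ≡ 0 (mod 98), i.e. u = v.
We now compute 37⁻¹ mod 98 explicitly. Euclid's algorithm: 98 = 2·37 + 24, 37 = 1·24 + 13, 24 = 1·13 + 11, 13 = 1·11 + 2, 11 = 5·2 + 1; back-substituting gives 1 = 53·37 − 20·98, so 37⁻¹ ≡ 53 (mod 98).
Then y ↦ 53(y − 40) is a two-sided inverse to g, so every y ∈ ℤ/98ℤ has a preimage.
Thus g is bijective.
Since g is bijective, we compute g⁻¹(49): solve 37x + 40 ≡ 49 (mod 98), i.e. 37x ≡ 9 (mod 98).
Multiplying by 37⁻¹ = 53 gives x ≡ 53·9 = 477 = 4·98 + 85 ≡ 85 (mod 98).
Check: g(85) = 37·85 + 40 = 3185 = 32·98 + 49 ≡ 49 (mod 98).

85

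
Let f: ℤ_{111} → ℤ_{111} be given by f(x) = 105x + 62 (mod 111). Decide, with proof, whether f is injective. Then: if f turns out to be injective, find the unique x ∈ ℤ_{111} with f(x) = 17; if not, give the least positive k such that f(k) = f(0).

37

We have gcd(105, 111) = 3 > 1. Taking u = 0 and v = 37: f(0) = 62 and f(37) = 105·37 + 62 = 3947 ≡ 62 (mod 111).
So f(0) = f(37) while 0 ≠ 37, therefore f is not injective.
Since f is not injective, we find the least positive k with f(k) = f(0): this means 105k ≡ 0 (mod 111), i.e. 111 ∣ 105k. Since gcd(105, 111) = 3, dividing through by 3 this holds exactly when 37 ∣ 35k, and as gcd(35, 37) = 1, exactly when 37 ∣ k.
The smallest positive such k is 37.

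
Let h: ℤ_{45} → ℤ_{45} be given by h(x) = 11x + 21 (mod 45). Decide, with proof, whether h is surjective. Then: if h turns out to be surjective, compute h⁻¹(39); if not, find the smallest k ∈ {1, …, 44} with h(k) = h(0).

18

Recall that surjectivity means every element of the codomain has a preimage under h.
Since gcd(11, 45) = 1, 11 is invertible modulo 45. Euclid's algorithm: 45 = 4·11 + 1; back-substituting gives 1 = 41·11 − 10·45, so 11⁻¹ ≡ 41 (mod 45).
For any y ∈ ℤ_{45}, x = 41(y − 21) mod 45 satisfies h(x) = 11·41(y − 21) + 21 ≡ y (since 11·41 ≡ 1 mod 45). So every y has a preimage.
Therefore h is surjective.
Since h is surjective, we compute h⁻¹(39): solve 11x + 21 ≡ 39 (mod 45), i.e. 11x ≡ 18 (mod 45).
Multiplying by 11⁻¹ = 41 gives x ≡ 41·18 = 738 = 16·45 + 18 ≡ 18 (mod 45).
Check: h(18) = 11·18 + 21 = 219 = 4·45 + 39 ≡ 39 (mod 45).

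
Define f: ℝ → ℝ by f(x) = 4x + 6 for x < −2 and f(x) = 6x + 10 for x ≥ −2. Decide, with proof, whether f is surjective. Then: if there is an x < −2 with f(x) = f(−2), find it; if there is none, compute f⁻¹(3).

Both pieces are strictly increasing (slopes 4 and 6), so each is injective on its own interval.
The left piece maps (−∞, −2) onto (−∞, −2); the right piece maps [−2, ∞) onto [−2, ∞).
These images together cover ℝ, so f is surjective.
Because the two images are disjoint, no x < −2 has f(x) = f(−2), so we compute f⁻¹(3): 3 lies in [−2, ∞), so solve 6x + 10 = 3: x = (3 − 10)/6 = −7/6.

-7/6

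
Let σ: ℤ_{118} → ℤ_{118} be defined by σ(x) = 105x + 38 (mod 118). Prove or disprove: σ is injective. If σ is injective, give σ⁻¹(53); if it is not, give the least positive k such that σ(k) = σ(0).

17

If σ(s) = σ(t), then 105s ≡ 105t (mod 118). Because gcd(105, 118) = 1, we may cancel 105 to get s ≡ t (mod 118).
Hence σ is injective.
We now compute 105⁻¹ mod 118 explicitly. Euclid's algorithm: 118 = 1·105 + 13, 105 = 8·13 + 1; back-substituting gives 1 = 9·105 − 8·118, so 105⁻¹ ≡ 9 (mod 118).
Since σ is injective, we compute σ⁻¹(53): solve 105x + 38 ≡ 53 (mod 118), i.e. 105x ≡ 15 (mod 118).
Multiplying by 105⁻¹ = 9 gives x ≡ 9·15 = 135 = 1·118 + 17 ≡ 17 (mod 118).
Check: σ(17) = 105·17 + 38 = 1823 = 15·118 + 53 ≡ 53 (mod 118).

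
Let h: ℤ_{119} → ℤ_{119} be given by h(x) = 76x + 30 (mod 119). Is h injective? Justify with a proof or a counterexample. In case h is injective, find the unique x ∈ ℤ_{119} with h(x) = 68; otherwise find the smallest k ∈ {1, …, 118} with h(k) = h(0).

60

Recall: injectivity means: for all s, t in the domain, h(s) = h(t) implies s = t.
Suppose h(s) = h(t) in ℤ_{119}. Then 76s + 30 ≡ 76t + 30 (mod 119), thus 76(s − t) ≡ 0 (mod 119).
Since gcd(76, 119) = 1, 76 is invertible modulo 119, thus s − t ≡ 0 (mod 119), i.e. s = t.
Thus h is injective.
We now compute 76⁻¹ mod 119 explicitly. Euclid's algorithm: 119 = 1·76 + 43, 76 = 1·43 + 33, 43 = 1·33 + 10, 33 = 3·10 + 3, 10 = 3·3 + 1; back-substituting gives 1 = 83·76 − 53·119, so 76⁻¹ ≡ 83 (mod 119).
Since h is injective, we find h⁻¹(68): we need 76x ≡ 68 − 30 ≡ 38 (mod 119). Using 76⁻¹ = 83: x ≡ 83·38 = 3154 = 26·119 + 60, so x = 60.
Check: h(60) = 76·60 + 30 = 4590 = 38·119 + 68 ≡ 68 (mod 119).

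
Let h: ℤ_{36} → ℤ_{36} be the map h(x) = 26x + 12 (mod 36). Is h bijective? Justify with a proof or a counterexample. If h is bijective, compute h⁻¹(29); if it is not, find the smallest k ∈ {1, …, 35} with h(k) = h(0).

18

We have gcd(26, 36) = 2 > 1. Taking u = 0 and v = 18: h(0) = 12 and h(18) = 26·18 + 12 = 480 ≡ 12 (mod 36).
So h(0) = h(18) while 0 ≠ 18, thus h is not injective, hence not bijective.
Since h is not bijective, we find the least positive k with h(k) = h(0): this means 26k ≡ 0 (mod 36), i.e. 36 ∣ 26k. Since gcd(26, 36) = 2, dividing through by 2 this holds exactly when 18 ∣ 13k, and as gcd(13, 18) = 1, exactly when 18 ∣ k.
The smallest positive such k is 18.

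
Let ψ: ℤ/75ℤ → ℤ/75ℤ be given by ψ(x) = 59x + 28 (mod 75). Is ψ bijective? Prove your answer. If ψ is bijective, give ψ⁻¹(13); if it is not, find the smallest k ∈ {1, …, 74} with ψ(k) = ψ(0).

15

Suppose ψ(a) = ψ(b) in ℤ/75ℤ. Then 59a + 28 ≡ 59b + 28 (mod 75), hence 59(a − b) ≡ 0 (mod 75).
Since gcd(59, 75) = 1, 59 is invertible modulo 75, therefore a − b ≡ 0 (mod 75), i.e. a = b.
We now compute 59⁻¹ mod 75 explicitly. Euclid's algorithm: 75 = 1·59 + 16, 59 = 3·16 + 11, 16 = 1·11 + 5, 11 = 2·5 + 1; back-substituting gives 1 = 14·59 − 11·75, so 59⁻¹ ≡ 14 (mod 75).
Then y ↦ 14(y − 28) is a two-sided inverse to ψ, so every y ∈ ℤ/75ℤ has a preimage.
Hence ψ is bijective.
Since ψ is bijective, we find ψ⁻¹(13): we need 59x ≡ 13 − 28 ≡ 60 (mod 75). Using 59⁻¹ = 14: x ≡ 14·60 = 840 = 11·75 + 15, so x = 15.
Check: ψ(15) = 59·15 + 28 = 913 = 12·75 + 13 ≡ 13 (mod 75).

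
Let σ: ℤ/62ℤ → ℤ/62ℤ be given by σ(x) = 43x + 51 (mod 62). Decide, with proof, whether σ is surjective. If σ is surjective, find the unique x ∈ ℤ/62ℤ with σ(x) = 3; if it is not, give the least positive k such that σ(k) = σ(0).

Since gcd(43, 62) = 1, 43 is invertible modulo 62. Euclid's algorithm: 62 = 1·43 + 19, 43 = 2·19 + 5, 19 = 3·5 + 4, 5 = 1·4 + 1; back-substituting gives 1 = 13·43 − 9·62, so 43⁻¹ ≡ 13 (mod 62).
For any y ∈ ℤ/62ℤ, x = 13(y − 51) mod 62 satisfies σ(x) = 43·13(y − 51) + 51 ≡ y (since 43·13 ≡ 1 mod 62). So every y has a preimage.
Therefore σ is surjective.
Since σ is surjective, we compute σ⁻¹(3): solve 43x + 51 ≡ 3 (mod 62), i.e. 43x ≡ 14 (mod 62).
Multiplying by 43⁻¹ = 13 gives x ≡ 13·14 = 182 = 2·62 + 58 ≡ 58 (mod 62).
Check: σ(58) = 43·58 + 51 = 2545 = 41·62 + 3 ≡ 3 (mod 62).

58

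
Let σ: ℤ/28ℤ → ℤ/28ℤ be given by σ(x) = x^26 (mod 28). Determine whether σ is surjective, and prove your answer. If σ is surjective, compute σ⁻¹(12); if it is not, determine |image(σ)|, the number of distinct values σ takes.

8

σ(6): Repeated squaring mod 28: 6^1 ≡ 6, 6^2 ≡ 6² = 36 ≡ 8, 6^4 ≡ 8² = 64 ≡ 8, 6^8 ≡ 8² = 64 ≡ 8, 6^16 ≡ 8² = 64 ≡ 8. Since 26 = 16 + 8 + 2, 6^26 ≡ 8·8·8: 8·8 = 64 ≡ 8, then 8·8 = 64 ≡ 8. So 6^26 ≡ 8 (mod 28).
σ(8): Repeated squaring mod 28: 8^1 ≡ 8, 8^2 ≡ 8² = 64 ≡ 8, 8^4 ≡ 8² = 64 ≡ 8, 8^8 ≡ 8² = 64 ≡ 8, 8^16 ≡ 8² = 64 ≡ 8. Since 26 = 16 + 8 + 2, 8^26 ≡ 8·8·8: 8·8 = 64 ≡ 8, then 8·8 = 64 ≡ 8. So 8^26 ≡ 8 (mod 28).
So σ(6) = σ(8) = 8 while 6 ≠ 8, thus σ is not injective.
A non-injective map from the 28-element set ℤ/28ℤ to itself takes at most 27 distinct values, so it cannot be surjective. Therefore σ is not surjective.
Since σ is not surjective, we determine |image(σ)|. Computing x^26 mod 28 for each x (by repeated squaring, reducing mod 28 at every step), the values σ(0), σ(1), …, σ(27) are: 0, 1, 4, 9, 16, 25, 8, 21, 8, 25, 16, 9, 4, 1, 0, 1, 4, 9, 16, 25, 8, 21, 8, 25, 16, 9, 4, 1.
The distinct values are {0, 1, 4, 8, 9, 16, 21, 25}; there are 8 of them.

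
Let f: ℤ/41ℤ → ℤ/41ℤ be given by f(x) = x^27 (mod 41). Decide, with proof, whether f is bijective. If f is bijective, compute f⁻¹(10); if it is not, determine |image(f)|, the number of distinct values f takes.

16

Since 41 is prime, the nonzero elements of ℤ/41ℤ form a cyclic group of order 40.
As gcd(27, 40) = 1, raising to the 27th power is a bijection on this group: if s^27 ≡ t^27 then (st^{−1})^27 = 1, and the only element of order dividing gcd(27, 40) = 1 is 1, so s = t.
With f(0) = 0 this makes f injective on all of ℤ/41ℤ, hence bijective (finite equal-size domain and codomain). In particular f is bijective.
Since f is bijective, we find the preimage of 10. The inverse of x ↦ x^27 on (ℤ/41ℤ)^× is x ↦ x^3, because 27·3 = 81 = 2·40 + 1 ≡ 1 (mod 40) and x^{40} = 1 for x ≠ 0 (Fermat). So f⁻¹(10) = 10^3 mod 41.
Repeated squaring mod 41: 10^1 ≡ 10, 10^2 ≡ 10² = 100 ≡ 18. Since 3 = 2 + 1, 10^3 ≡ 18·10: 18·10 = 180 ≡ 16. So 10^3 ≡ 16 (mod 41).
Hence f⁻¹(10) = 16.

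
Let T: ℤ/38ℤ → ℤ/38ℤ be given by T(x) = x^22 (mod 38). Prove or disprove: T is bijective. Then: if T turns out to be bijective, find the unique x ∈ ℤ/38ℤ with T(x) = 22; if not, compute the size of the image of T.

20

T(18): Repeated squaring mod 38: 18^1 ≡ 18, 18^2 ≡ 18² = 324 ≡ 20, 18^4 ≡ 20² = 400 ≡ 20, 18^8 ≡ 20² = 400 ≡ 20, 18^16 ≡ 20² = 400 ≡ 20. Since 22 = 16 + 4 + 2, 18^22 ≡ 20·20·20: 20·20 = 400 ≡ 20, then 20·20 = 400 ≡ 20. So 18^22 ≡ 20 (mod 38).
T(20): Repeated squaring mod 38: 20^1 ≡ 20, 20^2 ≡ 20² = 400 ≡ 20, 20^4 ≡ 20² = 400 ≡ 20, 20^8 ≡ 20² = 400 ≡ 20, 20^16 ≡ 20² = 400 ≡ 20. Since 22 = 16 + 4 + 2, 20^22 ≡ 20·20·20: 20·20 = 400 ≡ 20, then 20·20 = 400 ≡ 20. So 20^22 ≡ 20 (mod 38).
So T(18) = T(20) = 20 while 18 ≠ 20, thus T is not injective, hence not bijective.
Since T is not bijective, we determine |image(T)|. Computing x^22 mod 38 for each x (by repeated squaring, reducing mod 38 at every step), the values T(0), T(1), …, T(37) are: 0, 1, 16, 5, 28, 17, 4, 7, 30, 25, 6, 11, 26, 23, 36, 9, 24, 35, 20, 19, 20, 35, 24, 9, 36, 23, 26, 11, 6, 25, 30, 7, 4, 17, 28, 5, 16, 1.
The distinct values are {0, 1, 4, 5, 6, 7, 9, 11, 16, 17, 19, 20, 23, 24, 25, 26, 28, 30, 35, 36}; there are 20 of them.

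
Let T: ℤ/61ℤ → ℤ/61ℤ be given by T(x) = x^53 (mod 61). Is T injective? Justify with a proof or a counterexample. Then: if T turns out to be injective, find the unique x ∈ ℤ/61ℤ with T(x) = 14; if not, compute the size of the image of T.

48

Since 61 is prime, the nonzero elements of ℤ/61ℤ form a cyclic group of order 60.
As gcd(53, 60) = 1, raising to the 53rd power is a bijection on this group: if u^53 ≡ v^53 then (uv^{−1})^53 = 1, and the only element of order dividing gcd(53, 60) = 1 is 1, so u = v.
With T(0) = 0 this makes T injective on all of ℤ/61ℤ, hence bijective (finite equal-size domain and codomain). In particular T is injective.
Since T is injective, we find the preimage of 14. The inverse of x ↦ x^53 on (ℤ/61ℤ)^× is x ↦ x^17, because 53·17 = 901 = 15·60 + 1 ≡ 1 (mod 60) and x^{60} = 1 for x ≠ 0 (Fermat). So T⁻¹(14) = 14^17 mod 61.
Repeated squaring mod 61: 14^1 ≡ 14, 14^2 ≡ 14² = 196 ≡ 13, 14^4 ≡ 13² = 169 ≡ 47, 14^8 ≡ 47² = 2209 ≡ 13, 14^16 ≡ 13² = 169 ≡ 47. Since 17 = 16 + 1, 14^17 ≡ 47·14: 47·14 = 658 ≡ 48. So 14^17 ≡ 48 (mod 61).
Hence T⁻¹(14) = 48.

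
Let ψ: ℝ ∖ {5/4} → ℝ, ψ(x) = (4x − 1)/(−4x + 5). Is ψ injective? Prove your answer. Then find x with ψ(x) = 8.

41/36

Suppose ψ(x_1) = ψ(x_2). Cross-multiplying: (4x_1 − 1)(−4x_2 + 5) = (4x_2 − 1)(−4x_1 + 5).
Expanding both sides and cancelling the symmetric terms leaves 16·(x_1 − x_2) = 0. Since 16 ≠ 0, x_1 = x_2. Therefore ψ is injective.
Solving ψ(x) = 8: cross-multiplying gives 4x − 1 = 8(−4x + 5), which rearranges to 36x = 41, so x = 41/36.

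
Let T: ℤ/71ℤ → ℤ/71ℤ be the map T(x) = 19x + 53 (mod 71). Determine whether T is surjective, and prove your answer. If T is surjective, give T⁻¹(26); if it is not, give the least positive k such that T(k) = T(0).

21

Since gcd(19, 71) = 1, 19 is invertible modulo 71. Euclid's algorithm: 71 = 3·19 + 14, 19 = 1·14 + 5, 14 = 2·5 + 4, 5 = 1·4 + 1; back-substituting gives 1 = 15·19 − 4·71, so 19⁻¹ ≡ 15 (mod 71).
For any y ∈ ℤ/71ℤ, x = 15(y − 53) mod 71 satisfies T(x) = 19·15(y − 53) + 53 ≡ y (since 19·15 ≡ 1 mod 71). So every y has a preimage.
Thus T is surjective.
Since T is surjective, we find T⁻¹(26): we need 19x ≡ 26 − 53 ≡ 44 (mod 71). Using 19⁻¹ = 15: x ≡ 15·44 = 660 = 9·71 + 21, so x = 21.
Check: T(21) = 19·21 + 53 = 452 = 6·71 + 26 ≡ 26 (mod 71).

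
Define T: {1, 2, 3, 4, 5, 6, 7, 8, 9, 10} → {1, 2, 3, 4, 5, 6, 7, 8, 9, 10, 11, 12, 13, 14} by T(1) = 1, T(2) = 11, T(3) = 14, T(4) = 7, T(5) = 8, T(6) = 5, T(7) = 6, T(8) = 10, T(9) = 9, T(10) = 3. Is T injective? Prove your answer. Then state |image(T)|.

The values T(1), …, T(10) are 1, 11, 14, 7, 8, 5, 6, 10, 9, 3 — all distinct.
So T(s) = T(t) only when s = t, and T is injective.
The image of T is {1, 3, 5, 6, 7, 8, 9, 10, 11, 14}, which has 10 elements.

10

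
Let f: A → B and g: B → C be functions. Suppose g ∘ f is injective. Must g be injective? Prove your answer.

not injective

No. Take A = {1, 2}, B = {1, 2, 3, 4, 5}, C = {1, 2, 3, 4, 5}, f(a) = a for each a ∈ A, and g(b) = 4 if b ∈ {4, 5} else g(b) = b.
Then g ∘ f = f is injective (A ⊂ B and f is the inclusion), but g(4) = g(5) = 4 with 4 ≠ 5, so g is not injective.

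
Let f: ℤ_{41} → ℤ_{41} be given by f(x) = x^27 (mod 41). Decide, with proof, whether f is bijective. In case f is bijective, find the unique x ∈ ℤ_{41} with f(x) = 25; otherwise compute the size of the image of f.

Since 41 is prime, the nonzero elements of ℤ_{41} form a cyclic group of order 40.
As gcd(27, 40) = 1, raising to the 27th power is a bijection on this group: if x_1^27 ≡ x_2^27 then (x_1x_2^{−1})^27 = 1, and the only element of order dividing gcd(27, 40) = 1 is 1, so x_1 = x_2.
With f(0) = 0 this makes f injective on all of ℤ_{41}, hence bijective (finite equal-size domain and codomain). In particular f is bijective.
Since f is bijective, we find the preimage of 25. The inverse of x ↦ x^27 on (ℤ_{41})^× is x ↦ x^3, because 27·3 = 81 = 2·40 + 1 ≡ 1 (mod 40) and x^{40} = 1 for x ≠ 0 (Fermat). So f⁻¹(25) = 25^3 mod 41.
Repeated squaring mod 41: 25^1 ≡ 25, 25^2 ≡ 25² = 625 ≡ 10. Since 3 = 2 + 1, 25^3 ≡ 10·25: 10·25 = 250 ≡ 4. So 25^3 ≡ 4 (mod 41).
Hence f⁻¹(25) = 4.

4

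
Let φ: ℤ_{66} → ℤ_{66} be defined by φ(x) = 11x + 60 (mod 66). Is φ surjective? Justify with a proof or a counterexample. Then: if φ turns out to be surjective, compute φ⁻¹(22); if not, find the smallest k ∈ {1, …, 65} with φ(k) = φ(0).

6

Since gcd(11, 66) = 11, we have 11x ≡ 0 (mod 11) for all x, so φ(x) ≡ 5 (mod 11).
But 0 ≢ 5 (mod 11), so 0 ∈ ℤ_{66} has no preimage. So φ is not surjective.
Since φ is not surjective, we find the least positive k with φ(k) = φ(0): this means 11k ≡ 0 (mod 66), i.e. 66 ∣ 11k. Since gcd(11, 66) = 11, dividing through by 11 this holds exactly when 6 ∣ k.
The smallest positive such k is 6.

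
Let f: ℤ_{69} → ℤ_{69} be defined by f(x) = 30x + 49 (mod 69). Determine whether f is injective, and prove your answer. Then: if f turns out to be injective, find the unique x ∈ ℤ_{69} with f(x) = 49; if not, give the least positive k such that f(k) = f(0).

23

We have gcd(30, 69) = 3 > 1. Taking s = 0 and t = 23: f(0) = 49 and f(23) = 30·23 + 49 = 739 ≡ 49 (mod 69).
So f(0) = f(23) while 0 ≠ 23, so f is not injective.
Since f is not injective, we find the least positive k with f(k) = f(0): this means 30k ≡ 0 (mod 69), i.e. 69 ∣ 30k. Since gcd(30, 69) = 3, dividing through by 3 this holds exactly when 23 ∣ 10k, and as gcd(10, 23) = 1, exactly when 23 ∣ k.
The smallest positive such k is 23.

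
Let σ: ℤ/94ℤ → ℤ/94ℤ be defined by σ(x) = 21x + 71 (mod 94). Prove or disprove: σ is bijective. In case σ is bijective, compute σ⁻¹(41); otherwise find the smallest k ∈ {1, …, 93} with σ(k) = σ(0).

12

If σ(s) = σ(t), then 21s ≡ 21t (mod 94). Because gcd(21, 94) = 1, we may cancel 21 to get s ≡ t (mod 94).
We now compute 21⁻¹ mod 94 explicitly. Euclid's algorithm: 94 = 4·21 + 10, 21 = 2·10 + 1; back-substituting gives 1 = 9·21 − 2·94, so 21⁻¹ ≡ 9 (mod 94).
Then y ↦ 9(y − 71) is a two-sided inverse to σ, so every y ∈ ℤ/94ℤ has a preimage.
Hence σ is bijective.
Since σ is bijective, we find σ⁻¹(41): we need 21x ≡ 41 − 71 ≡ 64 (mod 94). Using 21⁻¹ = 9: x ≡ 9·64 = 576 = 6·94 + 12, so x = 12.
Check: σ(12) = 21·12 + 71 = 323 = 3·94 + 41 ≡ 41 (mod 94).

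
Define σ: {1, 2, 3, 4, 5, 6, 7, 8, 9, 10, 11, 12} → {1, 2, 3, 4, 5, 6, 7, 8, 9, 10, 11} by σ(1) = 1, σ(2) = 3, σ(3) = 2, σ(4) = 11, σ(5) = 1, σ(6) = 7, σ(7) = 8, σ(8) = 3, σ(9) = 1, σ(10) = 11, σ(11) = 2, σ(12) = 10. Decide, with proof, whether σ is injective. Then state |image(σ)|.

σ(1) = 1 = σ(5) with 1 ≠ 5, so σ is not injective.
The image of σ is {1, 2, 3, 7, 8, 10, 11}, which has 7 elements.

7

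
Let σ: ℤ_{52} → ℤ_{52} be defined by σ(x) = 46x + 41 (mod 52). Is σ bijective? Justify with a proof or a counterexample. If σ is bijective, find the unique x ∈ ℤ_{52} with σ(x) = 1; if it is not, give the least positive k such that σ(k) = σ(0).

We have gcd(46, 52) = 2 > 1. Taking x_1 = 0 and x_2 = 26: σ(0) = 41 and σ(26) = 46·26 + 41 = 1237 ≡ 41 (mod 52).
So σ(0) = σ(26) while 0 ≠ 26, thus σ is not injective, hence not bijective.
Since σ is not bijective, we find the least positive k with σ(k) = σ(0): this means 46k ≡ 0 (mod 52), i.e. 52 ∣ 46k. Since gcd(46, 52) = 2, dividing through by 2 this holds exactly when 26 ∣ 23k, and as gcd(23, 26) = 1, exactly when 26 ∣ k.
The smallest positive such k is 26.

26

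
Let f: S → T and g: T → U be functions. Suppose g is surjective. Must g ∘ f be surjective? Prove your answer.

No. Take S = {1}, T = U = {1, 2, 3, 4, 5}, f(1) = 1, and g = identity (surjective).
Then (g ∘ f)(1) = 1, and 5 ∈ U has no preimage under g ∘ f, so g ∘ f is not surjective.

not surjective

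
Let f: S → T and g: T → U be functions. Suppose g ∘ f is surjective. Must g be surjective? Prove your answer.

surjective

Let c ∈ U. Since g ∘ f is surjective, some a ∈ S has g(f(a)) = c. Then b = f(a) ∈ T satisfies g(b) = c. So g is surjective.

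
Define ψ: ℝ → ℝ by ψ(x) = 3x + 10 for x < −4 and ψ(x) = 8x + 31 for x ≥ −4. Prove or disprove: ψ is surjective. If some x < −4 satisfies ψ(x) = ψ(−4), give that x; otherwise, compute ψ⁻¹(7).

Both pieces are strictly increasing (slopes 3 and 8), so each is injective on its own interval.
The left piece maps (−∞, −4) onto (−∞, −2); the right piece maps [−4, ∞) onto [−1, ∞).
The union (−∞, −2) ∪ [−1, ∞) omits the interval between −2 and −1; in particular −2 has no preimage. So ψ is not surjective.
Because the two images are disjoint, no x < −4 has ψ(x) = ψ(−4), so we compute ψ⁻¹(7): 7 lies in [−1, ∞), so solve 8x + 31 = 7: x = (7 − 31)/8 = −3.

-3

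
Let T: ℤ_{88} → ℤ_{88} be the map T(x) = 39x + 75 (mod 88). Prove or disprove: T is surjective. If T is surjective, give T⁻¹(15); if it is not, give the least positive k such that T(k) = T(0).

Since gcd(39, 88) = 1, 39 is invertible modulo 88. Euclid's algorithm: 88 = 2·39 + 10, 39 = 3·10 + 9, 10 = 1·9 + 1; back-substituting gives 1 = 79·39 − 35·88, so 39⁻¹ ≡ 79 (mod 88).
Then y ↦ 79(y − 75) is a two-sided inverse to T, so every y ∈ ℤ_{88} has a preimage.
Therefore T is surjective.
Since T is surjective, we find T⁻¹(15): we need 39x ≡ 15 − 75 ≡ 28 (mod 88). Using 39⁻¹ = 79: x ≡ 79·28 = 2212 = 25·88 + 12, so x = 12.
Check: T(12) = 39·12 + 75 = 543 = 6·88 + 15 ≡ 15 (mod 88).

12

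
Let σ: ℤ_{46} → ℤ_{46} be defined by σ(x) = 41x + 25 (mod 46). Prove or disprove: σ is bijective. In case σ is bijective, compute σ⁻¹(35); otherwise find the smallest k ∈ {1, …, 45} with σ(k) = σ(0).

44

If σ(x_1) = σ(x_2), then 41x_1 ≡ 41x_2 (mod 46). Because gcd(41, 46) = 1, we may cancel 41 to get x_1 ≡ x_2 (mod 46).
We now compute 41⁻¹ mod 46 explicitly. Euclid's algorithm: 46 = 1·41 + 5, 41 = 8·5 + 1; back-substituting gives 1 = 9·41 − 8·46, so 41⁻¹ ≡ 9 (mod 46).
Then y ↦ 9(y − 25) is a two-sided inverse to σ, so every y ∈ ℤ_{46} has a preimage.
Therefore σ is bijective.
Since σ is bijective, we compute σ⁻¹(35): solve 41x + 25 ≡ 35 (mod 46), i.e. 41x ≡ 10 (mod 46).
Multiplying by 41⁻¹ = 9 gives x ≡ 9·10 = 90 = 1·46 + 44 ≡ 44 (mod 46).
Check: σ(44) = 41·44 + 25 = 1829 = 39·46 + 35 ≡ 35 (mod 46).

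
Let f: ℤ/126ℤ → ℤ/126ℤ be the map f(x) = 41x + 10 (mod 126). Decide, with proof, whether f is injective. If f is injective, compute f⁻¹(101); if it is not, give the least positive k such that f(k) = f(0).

Suppose f(s) = f(t) in ℤ/126ℤ. Then 41s + 10 ≡ 41t + 10 (mod 126), therefore 41(s − t) ≡ 0 (mod 126).
Since gcd(41, 126) = 1, 41 is invertible modulo 126, therefore s − t ≡ 0 (mod 126), i.e. s = t.
Hence f is injective.
We now compute 41⁻¹ mod 126 explicitly. Euclid's algorithm: 126 = 3·41 + 3, 41 = 13·3 + 2, 3 = 1·2 + 1; back-substituting gives 1 = 83·41 − 27·126, so 41⁻¹ ≡ 83 (mod 126).
Since f is injective, we compute f⁻¹(101): solve 41x + 10 ≡ 101 (mod 126), i.e. 41x ≡ 91 (mod 126).
Multiplying by 41⁻¹ = 83 gives x ≡ 83·91 = 7553 = 59·126 + 119 ≡ 119 (mod 126).
Check: f(119) = 41·119 + 10 = 4889 = 38·126 + 101 ≡ 101 (mod 126).

119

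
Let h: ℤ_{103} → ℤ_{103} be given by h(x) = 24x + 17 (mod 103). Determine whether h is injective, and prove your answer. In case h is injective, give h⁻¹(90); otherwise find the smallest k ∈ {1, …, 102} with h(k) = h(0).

76

Suppose h(x_1) = h(x_2) in ℤ_{103}. Then 24x_1 + 17 ≡ 24x_2 + 17 (mod 103), thus 24(x_1 − x_2) ≡ 0 (mod 103).
Since gcd(24, 103) = 1, 24 is invertible modulo 103, therefore x_1 − x_2 ≡ 0 (mod 103), i.e. x_1 = x_2.
Therefore h is injective.
We now compute 24⁻¹ mod 103 explicitly. Euclid's algorithm: 103 = 4·24 + 7, 24 = 3·7 + 3, 7 = 2·3 + 1; back-substituting gives 1 = 73·24 − 17·103, so 24⁻¹ ≡ 73 (mod 103).
Since h is injective, we compute h⁻¹(90): solve 24x + 17 ≡ 90 (mod 103), i.e. 24x ≡ 73 (mod 103).
Multiplying by 24⁻¹ = 73 gives x ≡ 73·73 = 5329 = 51·103 + 76 ≡ 76 (mod 103).
Check: h(76) = 24·76 + 17 = 1841 = 17·103 + 90 ≡ 90 (mod 103).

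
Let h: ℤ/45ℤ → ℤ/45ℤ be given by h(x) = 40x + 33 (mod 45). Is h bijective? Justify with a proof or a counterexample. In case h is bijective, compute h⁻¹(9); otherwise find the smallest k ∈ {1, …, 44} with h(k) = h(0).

9

We have gcd(40, 45) = 5 > 1. Taking x_1 = 0 and x_2 = 9: h(0) = 33 and h(9) = 40·9 + 33 = 393 ≡ 33 (mod 45).
So h(0) = h(9) while 0 ≠ 9, therefore h is not injective, hence not bijective.
Since h is not bijective, we find the least positive k with h(k) = h(0): this means 40k ≡ 0 (mod 45), i.e. 45 ∣ 40k. Since gcd(40, 45) = 5, dividing through by 5 this holds exactly when 9 ∣ 8k, and as gcd(8, 9) = 1, exactly when 9 ∣ k.
The smallest positive such k is 9.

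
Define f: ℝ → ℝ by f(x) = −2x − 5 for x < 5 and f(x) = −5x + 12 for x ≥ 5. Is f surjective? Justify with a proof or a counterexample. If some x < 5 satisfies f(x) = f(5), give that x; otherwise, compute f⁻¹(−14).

Both pieces are strictly decreasing (slopes −2 and −5), so each is injective on its own interval.
The left piece maps (−∞, 5) onto (−15, ∞); the right piece maps [5, ∞) onto (−∞, −13].
The union (−15, ∞) ∪ (−∞, −13] covers ℝ, so f is surjective.
For the follow-up: the images overlap, so an x < 5 with f(x) = f(5) exists. f(5) = −13; solving −2x − 5 = −13 for x < 5 gives x = (−13 + 5)/(−2) = 4.

4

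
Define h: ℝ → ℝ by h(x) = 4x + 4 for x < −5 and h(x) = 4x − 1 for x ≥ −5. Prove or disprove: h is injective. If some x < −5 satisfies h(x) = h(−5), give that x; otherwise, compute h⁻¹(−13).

Both pieces are strictly increasing (slopes 4 and 4), so each is injective on its own interval.
The left piece maps (−∞, −5) onto (−∞, −16); the right piece maps [−5, ∞) onto [−21, ∞).
These images overlap. In particular h(−5) = −21 (right piece), and solving 4x + 4 = −21 on the left piece gives x = −25/4 < −5.
So h(−25/4) = h(−5) with −25/4 ≠ −5, and h is not injective. This x = −25/4 is the requested value below −5.

-25/4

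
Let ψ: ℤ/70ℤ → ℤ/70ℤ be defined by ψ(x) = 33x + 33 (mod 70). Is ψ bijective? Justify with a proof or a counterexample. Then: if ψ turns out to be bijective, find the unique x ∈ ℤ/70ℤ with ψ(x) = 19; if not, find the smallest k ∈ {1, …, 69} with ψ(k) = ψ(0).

42

By definition, injectivity means: for all x_1, x_2 in the domain, ψ(x_1) = ψ(x_2) implies x_1 = x_2.
If ψ(x_1) = ψ(x_2), then 33x_1 ≡ 33x_2 (mod 70). Because gcd(33, 70) = 1, we may cancel 33 to get x_1 ≡ x_2 (mod 70).
We now compute 33⁻¹ mod 70 explicitly. Euclid's algorithm: 70 = 2·33 + 4, 33 = 8·4 + 1; back-substituting gives 1 = 17·33 − 8·70, so 33⁻¹ ≡ 17 (mod 70).
Then y ↦ 17(y − 33) is a two-sided inverse to ψ, so every y ∈ ℤ/70ℤ has a preimage.
Hence ψ is bijective.
Since ψ is bijective, we find ψ⁻¹(19): we need 33x ≡ 19 − 33 ≡ 56 (mod 70). Using 33⁻¹ = 17: x ≡ 17·56 = 952 = 13·70 + 42, so x = 42.
Check: ψ(42) = 33·42 + 33 = 1419 = 20·70 + 19 ≡ 19 (mod 70).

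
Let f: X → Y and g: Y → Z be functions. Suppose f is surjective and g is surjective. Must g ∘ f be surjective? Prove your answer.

Let c ∈ Z. Since g is surjective, there is b ∈ Y with g(b) = c. Since f is surjective, there is a ∈ X with f(a) = b.
Then (g ∘ f)(a) = g(b) = c. So g ∘ f is surjective.

surjective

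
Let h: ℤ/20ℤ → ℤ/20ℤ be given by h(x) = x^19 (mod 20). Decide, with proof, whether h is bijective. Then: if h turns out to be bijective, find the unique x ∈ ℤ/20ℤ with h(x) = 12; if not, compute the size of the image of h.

h(0) = 0^19 = 0.
h(10): Repeated squaring mod 20: 10^1 ≡ 10, 10^2 ≡ 10² = 100 ≡ 0, 10^4 ≡ 0² = 0, 10^8 ≡ 0² = 0, 10^16 ≡ 0² = 0. Since 19 = 16 + 2 + 1, 10^19 ≡ 0·0·10: 0·0 = 0, then 0·10 = 0. So 10^19 ≡ 0 (mod 20).
So h(0) = h(10) = 0 while 0 ≠ 10, therefore h is not injective, hence not bijective.
Since h is not bijective, we determine |image(h)|. Computing x^19 mod 20 for each x (by repeated squaring, reducing mod 20 at every step), the values h(0), h(1), …, h(19) are: 0, 1, 8, 7, 4, 5, 16, 3, 12, 9, 0, 11, 8, 17, 4, 15, 16, 13, 12, 19.
The distinct values are {0, 1, 3, 4, 5, 7, 8, 9, 11, 12, 13, 15, 16, 17, 19}; there are 15 of them.

15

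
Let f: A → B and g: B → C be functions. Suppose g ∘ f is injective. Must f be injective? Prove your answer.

injective

Suppose f(s) = f(t). Applying g: (g ∘ f)(s) = (g ∘ f)(t). Since g ∘ f is injective, s = t. Therefore f is injective.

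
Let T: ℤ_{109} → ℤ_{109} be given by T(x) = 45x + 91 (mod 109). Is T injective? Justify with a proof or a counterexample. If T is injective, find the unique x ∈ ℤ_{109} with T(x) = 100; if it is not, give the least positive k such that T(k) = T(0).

22

Suppose T(u) = T(v) in ℤ_{109}. Then 45u + 91 ≡ 45v + 91 (mod 109), hence 45(u − v) ≡ 0 (mod 109).
Since gcd(45, 109) = 1, 45 is invertible modulo 109, so u − v ≡ 0 (mod 109), i.e. u = v.
Therefore T is injective.
We now compute 45⁻¹ mod 109 explicitly. Euclid's algorithm: 109 = 2·45 + 19, 45 = 2·19 + 7, 19 = 2·7 + 5, 7 = 1·5 + 2, 5 = 2·2 + 1; back-substituting gives 1 = 63·45 − 26·109, so 45⁻¹ ≡ 63 (mod 109).
Since T is injective, we find T⁻¹(100): we need 45x ≡ 100 − 91 ≡ 9 (mod 109). Using 45⁻¹ = 63: x ≡ 63·9 = 567 = 5·109 + 22, so x = 22.
Check: T(22) = 45·22 + 91 = 1081 = 9·109 + 100 ≡ 100 (mod 109).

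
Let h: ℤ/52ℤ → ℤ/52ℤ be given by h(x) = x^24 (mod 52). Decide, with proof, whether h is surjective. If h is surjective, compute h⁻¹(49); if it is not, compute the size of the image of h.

h(1) = 1^24 = 1.
h(3): Repeated squaring mod 52: 3^1 ≡ 3, 3^2 ≡ 3² = 9, 3^4 ≡ 9² = 81 ≡ 29, 3^8 ≡ 29² = 841 ≡ 9, 3^16 ≡ 9² = 81 ≡ 29. Since 24 = 16 + 8, 3^24 ≡ 29·9: 29·9 = 261 ≡ 1. So 3^24 ≡ 1 (mod 52).
So h(1) = h(3) = 1 while 1 ≠ 3, therefore h is not injective.
A non-injective map from the 52-element set ℤ/52ℤ to itself takes at most 51 distinct values, so it cannot be surjective. Therefore h is not surjective.
Since h is not surjective, we determine |image(h)|. Computing x^24 mod 52 for each x (by repeated squaring, reducing mod 52 at every step), the values h(0), h(1), …, h(51) are: 0, 1, 40, 1, 40, 1, 40, 1, 40, 1, 40, 1, 40, 13, 40, 1, 40, 1, 40, 1, 40, 1, 40, 1, 40, 1, 0, 1, 40, 1, 40, 1, 40, 1, 40, 1, 40, 1, 40, 13, 40, 1, 40, 1, 40, 1, 40, 1, 40, 1, 40, 1.
The distinct values are {0, 1, 13, 40}; there are 4 of them.

4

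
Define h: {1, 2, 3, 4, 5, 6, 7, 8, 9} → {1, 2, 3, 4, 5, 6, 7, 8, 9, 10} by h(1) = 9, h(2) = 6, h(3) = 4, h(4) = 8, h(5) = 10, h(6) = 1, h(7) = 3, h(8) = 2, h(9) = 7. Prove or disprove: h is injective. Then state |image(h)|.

The values h(1), …, h(9) are 9, 6, 4, 8, 10, 1, 3, 2, 7 — all distinct.
So h(s) = h(t) only when s = t, and h is injective.
The image of h is {1, 2, 3, 4, 6, 7, 8, 9, 10}, which has 9 elements.

9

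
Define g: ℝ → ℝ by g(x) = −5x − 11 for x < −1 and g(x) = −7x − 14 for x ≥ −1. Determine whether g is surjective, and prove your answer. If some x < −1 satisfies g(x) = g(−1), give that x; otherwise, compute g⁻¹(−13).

Both pieces are strictly decreasing (slopes −5 and −7), so each is injective on its own interval.
The left piece maps (−∞, −1) onto (−6, ∞); the right piece maps [−1, ∞) onto (−∞, −7].
The union (−6, ∞) ∪ (−∞, −7] omits the interval between −6 and −7; in particular −6 has no preimage. So g is not surjective.
Because the two images are disjoint, no x < −1 has g(x) = g(−1), so we compute g⁻¹(−13): −13 lies in (−∞, −7], so solve −7x − 14 = −13: x = (−13 + 14)/(−7) = −1/7.

-1/7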